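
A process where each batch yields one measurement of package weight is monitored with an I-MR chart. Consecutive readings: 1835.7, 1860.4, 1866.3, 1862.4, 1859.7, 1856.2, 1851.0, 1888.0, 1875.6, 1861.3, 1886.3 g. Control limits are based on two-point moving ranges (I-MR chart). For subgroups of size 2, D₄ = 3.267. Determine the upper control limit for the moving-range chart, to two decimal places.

43.97

Moving ranges: 24.7, 5.9, 3.9, 2.7, 3.5, 5.2, 37.0, 12.4, 14.3, 25.0; M̄R̄ = 134.6000 / 10 = 13.4600
UCL_MR = D₄·M̄R̄ = 3.267 × 13.4600 = 43.9738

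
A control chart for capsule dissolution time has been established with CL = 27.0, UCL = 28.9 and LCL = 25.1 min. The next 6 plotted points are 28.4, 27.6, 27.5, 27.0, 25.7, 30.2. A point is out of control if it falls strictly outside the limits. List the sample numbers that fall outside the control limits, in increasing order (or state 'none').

6

Compare each point to [25.1, 28.9]: sample 6 = 30.2 > UCL.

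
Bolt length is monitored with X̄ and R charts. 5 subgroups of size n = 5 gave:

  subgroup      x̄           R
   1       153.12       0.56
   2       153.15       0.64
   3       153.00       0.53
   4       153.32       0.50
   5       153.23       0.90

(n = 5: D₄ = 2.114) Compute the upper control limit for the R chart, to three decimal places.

1.323

R̄ = (0.56 + 0.64 + 0.53 + 0.50 + 0.90) / 5 = 3.1300 / 5 = 0.6260
UCL_R = D₄·R̄ = 2.114 × 0.6260 = 1.3234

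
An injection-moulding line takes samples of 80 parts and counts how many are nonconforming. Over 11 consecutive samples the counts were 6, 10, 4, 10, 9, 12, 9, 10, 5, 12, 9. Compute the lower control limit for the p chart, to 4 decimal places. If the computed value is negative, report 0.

p̄ = Σdᵢ / (k·n) = 96 / (11 × 80) = 0.10909
LCL = p̄ − 3·√(p̄(1−p̄)/n) = 0.10909 − 3 × 0.03486 = 0.00453

0.0045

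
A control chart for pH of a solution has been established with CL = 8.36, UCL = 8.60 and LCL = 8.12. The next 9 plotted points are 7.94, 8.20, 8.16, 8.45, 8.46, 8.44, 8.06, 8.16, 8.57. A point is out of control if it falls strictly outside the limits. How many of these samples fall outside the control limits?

Compare each point to [8.12, 8.60]: sample 1 = 7.94 < LCL; sample 7 = 8.06 < LCL.

2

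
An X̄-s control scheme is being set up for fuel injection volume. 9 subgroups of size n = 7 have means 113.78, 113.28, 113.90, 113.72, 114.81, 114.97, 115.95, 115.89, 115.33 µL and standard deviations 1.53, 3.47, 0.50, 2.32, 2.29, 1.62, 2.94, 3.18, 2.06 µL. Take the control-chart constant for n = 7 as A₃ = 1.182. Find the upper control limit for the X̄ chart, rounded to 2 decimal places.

117.24

X̄̄ = (113.78 + 113.28 + 113.90 + 113.72 + 114.81 + 114.97 + 115.95 + 115.89 + 115.33) / 9 = 114.6256
s̄ = (1.53 + 3.47 + 0.50 + 2.32 + 2.29 + 1.62 + 2.94 + 3.18 + 2.06) / 9 = 2.2122
UCL = X̄̄ + A₃·s̄ = 114.6256 + 1.182 × 2.2122 = 117.2404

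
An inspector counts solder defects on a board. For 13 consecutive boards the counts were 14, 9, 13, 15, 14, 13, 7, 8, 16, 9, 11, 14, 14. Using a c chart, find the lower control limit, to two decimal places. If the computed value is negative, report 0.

c̄ = (14 + 9 + 13 + 15 + 14 + 13 + 7 + 8 + 16 + 9 + 11 + 14 + 14) / 13 = 157 / 13 = 12.0769
LCL = c̄ − 3√c̄ = 12.0769 − 3 × 3.4752 = 1.6514

1.65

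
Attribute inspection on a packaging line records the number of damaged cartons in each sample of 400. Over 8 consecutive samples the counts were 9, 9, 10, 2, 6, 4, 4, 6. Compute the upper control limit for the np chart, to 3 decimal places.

13.691

p̄ = Σdᵢ / (k·n) = 50 / (8 × 400) = 0.01562
UCL = np̄ + 3·√(np̄(1−p̄)) = 6.2500 + 3 × √(6.2500×0.98438) = 6.2500 + 3 × 2.4804 = 13.6912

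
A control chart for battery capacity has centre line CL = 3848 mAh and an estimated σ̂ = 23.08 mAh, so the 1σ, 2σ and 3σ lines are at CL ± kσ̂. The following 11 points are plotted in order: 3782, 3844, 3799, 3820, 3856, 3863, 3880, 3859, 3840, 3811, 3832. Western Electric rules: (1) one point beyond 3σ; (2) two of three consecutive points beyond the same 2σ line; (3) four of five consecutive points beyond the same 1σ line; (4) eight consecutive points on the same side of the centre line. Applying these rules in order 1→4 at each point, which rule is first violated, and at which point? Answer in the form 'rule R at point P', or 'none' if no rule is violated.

Zone of each point (C = within 1σ̂, B = 1σ̂–2σ̂, A = 2σ̂–3σ̂, * = beyond 3σ̂; sign = side of CL): 1:-A, 2:-C, 3:-A, 4:-B, 5:+C, 6:+C, 7:+B, 8:+C, 9:-C, 10:-B, 11:-C
Rule 2 (two of three consecutive points beyond the same 2σ limit) is satisfied at point 3.

rule 2 at point 3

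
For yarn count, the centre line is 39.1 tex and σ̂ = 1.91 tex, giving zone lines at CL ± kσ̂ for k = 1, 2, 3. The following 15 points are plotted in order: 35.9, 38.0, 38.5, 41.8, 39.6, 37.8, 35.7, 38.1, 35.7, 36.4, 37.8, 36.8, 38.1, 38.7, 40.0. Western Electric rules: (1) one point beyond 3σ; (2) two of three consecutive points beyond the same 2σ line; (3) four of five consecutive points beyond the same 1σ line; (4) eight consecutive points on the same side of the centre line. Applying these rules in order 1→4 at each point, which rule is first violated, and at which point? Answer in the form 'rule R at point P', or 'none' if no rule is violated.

Zone of each point (C = within 1σ̂, B = 1σ̂–2σ̂, A = 2σ̂–3σ̂, * = beyond 3σ̂; sign = side of CL): 1:-B, 2:-C, 3:-C, 4:+B, 5:+C, 6:-C, 7:-B, 8:-C, 9:-B, 10:-B, 11:-C, 12:-B, 13:-C, 14:-C, 15:+C
Rule 4 (eight consecutive points on the same side of the centre line) is satisfied at point 13.

rule 4 at point 13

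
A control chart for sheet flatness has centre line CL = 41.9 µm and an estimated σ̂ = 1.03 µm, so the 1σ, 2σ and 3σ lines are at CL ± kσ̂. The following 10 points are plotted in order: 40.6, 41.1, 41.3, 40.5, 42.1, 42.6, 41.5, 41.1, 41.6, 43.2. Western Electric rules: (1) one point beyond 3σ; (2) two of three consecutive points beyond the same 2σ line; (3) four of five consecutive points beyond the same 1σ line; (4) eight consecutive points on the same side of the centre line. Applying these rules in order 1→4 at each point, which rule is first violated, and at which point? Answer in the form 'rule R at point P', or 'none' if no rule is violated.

Zone of each point (C = within 1σ̂, B = 1σ̂–2σ̂, A = 2σ̂–3σ̂, * = beyond 3σ̂; sign = side of CL): 1:-B, 2:-C, 3:-C, 4:-B, 5:+C, 6:+C, 7:-C, 8:-C, 9:-C, 10:+B
No rule fires across all 10 points.

none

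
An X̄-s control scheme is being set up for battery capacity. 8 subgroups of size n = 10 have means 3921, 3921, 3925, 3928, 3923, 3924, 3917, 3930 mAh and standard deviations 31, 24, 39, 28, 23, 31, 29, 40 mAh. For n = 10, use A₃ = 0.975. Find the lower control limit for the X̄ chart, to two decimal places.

3893.77

X̄̄ = (3921 + 3921 + 3925 + 3928 + 3923 + 3924 + 3917 + 3930) / 8 = 3923.6250
s̄ = (31 + 24 + 39 + 28 + 23 + 31 + 29 + 40) / 8 = 30.6250
LCL = X̄̄ − A₃·s̄ = 3923.6250 − 0.975 × 30.6250 = 3893.7656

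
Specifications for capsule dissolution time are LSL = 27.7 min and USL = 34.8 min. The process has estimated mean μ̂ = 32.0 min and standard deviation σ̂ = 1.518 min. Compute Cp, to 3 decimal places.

0.780

Cp = (USL − LSL) / (6σ̂) = (34.8 − 27.7) / (6 × 1.518) = 7.1000 / 9.1080 = 0.7795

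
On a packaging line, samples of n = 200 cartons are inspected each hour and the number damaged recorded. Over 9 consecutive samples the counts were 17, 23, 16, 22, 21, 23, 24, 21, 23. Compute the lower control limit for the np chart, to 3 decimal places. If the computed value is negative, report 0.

p̄ = Σdᵢ / (k·n) = 190 / (9 × 200) = 0.10556
LCL = np̄ − 3·√(np̄(1−p̄)) = 21.1111 − 3 × 4.3454 = 8.0748

8.075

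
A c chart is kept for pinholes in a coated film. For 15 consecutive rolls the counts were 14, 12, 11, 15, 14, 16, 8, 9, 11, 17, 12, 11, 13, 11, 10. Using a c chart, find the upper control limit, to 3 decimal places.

c̄ = (14 + 12 + 11 + 15 + 14 + 16 + 8 + 9 + 11 + 17 + 12 + 11 + 13 + 11 + 10) / 15 = 184 / 15 = 12.2667
UCL = c̄ + 3√c̄ = 12.2667 + 3 × √12.2667 = 12.2667 + 3 × 3.5024 = 22.7738

22.774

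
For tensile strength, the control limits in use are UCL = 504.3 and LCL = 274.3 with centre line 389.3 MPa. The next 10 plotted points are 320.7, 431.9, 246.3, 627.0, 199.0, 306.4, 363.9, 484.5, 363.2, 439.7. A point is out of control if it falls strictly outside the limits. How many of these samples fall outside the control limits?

Compare each point to [274.3, 504.3]: sample 3 = 246.3 < LCL; sample 4 = 627.0 > UCL; sample 5 = 199.0 < LCL.

3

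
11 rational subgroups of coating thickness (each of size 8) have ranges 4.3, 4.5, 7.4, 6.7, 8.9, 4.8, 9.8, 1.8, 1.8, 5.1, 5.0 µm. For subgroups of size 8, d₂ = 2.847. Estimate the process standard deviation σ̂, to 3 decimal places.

R̄ = (4.3 + 4.5 + 7.4 + 6.7 + 8.9 + 4.8 + 9.8 + 1.8 + 1.8 + 5.1 + 5.0) / 11 = 5.4636
σ̂ = R̄ / d₂ = 5.4636 / 2.847 = 1.9191

1.919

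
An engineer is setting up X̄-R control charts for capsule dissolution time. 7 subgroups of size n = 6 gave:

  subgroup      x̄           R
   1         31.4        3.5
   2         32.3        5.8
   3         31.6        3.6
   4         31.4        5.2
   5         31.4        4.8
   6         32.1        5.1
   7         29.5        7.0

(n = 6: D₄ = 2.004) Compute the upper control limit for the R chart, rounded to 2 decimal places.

10.02

R̄ = (3.5 + 5.8 + 3.6 + 5.2 + 4.8 + 5.1 + 7.0) / 7 = 35.0000 / 7 = 5.0000
UCL_R = D₄·R̄ = 2.004 × 5.0000 = 10.0200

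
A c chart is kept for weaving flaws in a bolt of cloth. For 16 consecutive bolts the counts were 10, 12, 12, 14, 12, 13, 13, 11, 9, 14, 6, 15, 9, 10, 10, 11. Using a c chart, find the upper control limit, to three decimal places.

c̄ = (10 + 12 + 12 + 14 + 12 + 13 + 13 + 11 + 9 + 14 + 6 + 15 + 9 + 10 + 10 + 11) / 16 = 181 / 16 = 11.3125
UCL = c̄ + 3√c̄ = 11.3125 + 3 × √11.3125 = 11.3125 + 3 × 3.3634 = 21.4027

21.403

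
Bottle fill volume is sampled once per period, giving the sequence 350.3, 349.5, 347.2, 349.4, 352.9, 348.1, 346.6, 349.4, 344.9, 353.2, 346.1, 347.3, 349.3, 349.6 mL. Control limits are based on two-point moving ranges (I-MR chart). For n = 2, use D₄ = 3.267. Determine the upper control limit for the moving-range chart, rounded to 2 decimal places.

Moving ranges: 0.8, 2.3, 2.2, 3.5, 4.8, 1.5, 2.8, 4.5, 8.3, 7.1, 1.2, 2.0, 0.3; M̄R̄ = 41.3000 / 13 = 3.1769
UCL_MR = D₄·M̄R̄ = 3.267 × 3.1769 = 10.3790

10.38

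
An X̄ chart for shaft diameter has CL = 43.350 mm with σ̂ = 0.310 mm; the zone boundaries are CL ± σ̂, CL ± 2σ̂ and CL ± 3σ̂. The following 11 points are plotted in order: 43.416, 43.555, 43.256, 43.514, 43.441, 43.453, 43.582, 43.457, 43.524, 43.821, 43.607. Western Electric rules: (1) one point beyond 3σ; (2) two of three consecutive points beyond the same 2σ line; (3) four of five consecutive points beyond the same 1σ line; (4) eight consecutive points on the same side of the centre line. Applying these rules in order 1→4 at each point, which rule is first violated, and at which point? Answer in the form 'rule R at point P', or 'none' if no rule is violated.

rule 4 at point 11

Zone of each point (C = within 1σ̂, B = 1σ̂–2σ̂, A = 2σ̂–3σ̂, * = beyond 3σ̂; sign = side of CL): 1:+C, 2:+C, 3:-C, 4:+C, 5:+C, 6:+C, 7:+C, 8:+C, 9:+C, 10:+B, 11:+C
Rule 4 (eight consecutive points on the same side of the centre line) is satisfied at point 11.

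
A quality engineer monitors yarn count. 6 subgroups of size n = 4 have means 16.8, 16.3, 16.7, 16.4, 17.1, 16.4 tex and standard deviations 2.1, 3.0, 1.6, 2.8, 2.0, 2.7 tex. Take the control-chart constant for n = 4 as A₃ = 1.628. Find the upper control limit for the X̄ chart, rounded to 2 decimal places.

20.47

X̄̄ = (16.8 + 16.3 + 16.7 + 16.4 + 17.1 + 16.4) / 6 = 16.6167
s̄ = (2.1 + 3.0 + 1.6 + 2.8 + 2.0 + 2.7) / 6 = 2.3667
UCL = X̄̄ + A₃·s̄ = 16.6167 + 1.628 × 2.3667 = 20.4696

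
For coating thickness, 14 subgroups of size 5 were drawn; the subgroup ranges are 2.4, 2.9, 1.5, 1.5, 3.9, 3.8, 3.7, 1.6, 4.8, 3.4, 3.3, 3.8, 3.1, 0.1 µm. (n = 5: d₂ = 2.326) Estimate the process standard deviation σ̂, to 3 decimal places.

R̄ = (2.4 + 2.9 + 1.5 + 1.5 + 3.9 + 3.8 + 3.7 + 1.6 + 4.8 + 3.4 + 3.3 + 3.8 + 3.1 + 0.1) / 14 = 2.8429
σ̂ = R̄ / d₂ = 2.8429 / 2.326 = 1.2222

1.222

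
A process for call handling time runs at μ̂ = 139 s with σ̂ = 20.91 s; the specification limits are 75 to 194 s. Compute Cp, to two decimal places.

0.95

Cp = (USL − LSL) / (6σ̂) = (194 − 75) / (6 × 20.91) = 119.0000 / 125.4600 = 0.9485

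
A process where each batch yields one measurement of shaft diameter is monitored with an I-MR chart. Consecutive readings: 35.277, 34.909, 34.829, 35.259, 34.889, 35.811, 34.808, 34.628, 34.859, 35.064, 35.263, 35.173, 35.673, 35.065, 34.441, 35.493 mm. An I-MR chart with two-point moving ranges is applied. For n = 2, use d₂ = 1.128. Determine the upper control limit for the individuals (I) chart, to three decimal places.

X̄ = (35.277 + 34.909 + 34.829 + 35.259 + 34.889 + 35.811 + 34.808 + 34.628 + 34.859 + 35.064 + 35.263 + 35.173 + 35.673 + 35.065 + 34.441 + 35.493) / 16 = 35.0901
Moving ranges: 0.368, 0.080, 0.430, 0.370, 0.922, 1.003, 0.180, 0.231, 0.205, 0.199, 0.090, 0.500, 0.608, 0.624, 1.052; M̄R̄ = 6.8620 / 15 = 0.4575
UCL = X̄ + 3·M̄R̄/d₂ = 35.0901 + 3 × 0.4575 / 1.128 = 36.3067

36.307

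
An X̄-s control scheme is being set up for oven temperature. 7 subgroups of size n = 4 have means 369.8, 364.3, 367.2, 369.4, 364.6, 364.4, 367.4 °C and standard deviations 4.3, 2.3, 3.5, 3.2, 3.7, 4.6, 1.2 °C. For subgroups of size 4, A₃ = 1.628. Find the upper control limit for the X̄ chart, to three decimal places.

X̄̄ = (369.8 + 364.3 + 367.2 + 369.4 + 364.6 + 364.4 + 367.4) / 7 = 366.7286
s̄ = (4.3 + 2.3 + 3.5 + 3.2 + 3.7 + 4.6 + 1.2) / 7 = 3.2571
UCL = X̄̄ + A₃·s̄ = 366.7286 + 1.628 × 3.2571 = 372.0312

372.031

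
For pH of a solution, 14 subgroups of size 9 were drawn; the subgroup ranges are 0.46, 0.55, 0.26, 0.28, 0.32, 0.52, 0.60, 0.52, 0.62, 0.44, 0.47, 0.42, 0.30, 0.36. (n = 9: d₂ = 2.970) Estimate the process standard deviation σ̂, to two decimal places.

0.15

R̄ = (0.46 + 0.55 + 0.26 + 0.28 + 0.32 + 0.52 + 0.60 + 0.52 + 0.62 + 0.44 + 0.47 + 0.42 + 0.30 + 0.36) / 14 = 0.4371
σ̂ = R̄ / d₂ = 0.4371 / 2.970 = 0.1472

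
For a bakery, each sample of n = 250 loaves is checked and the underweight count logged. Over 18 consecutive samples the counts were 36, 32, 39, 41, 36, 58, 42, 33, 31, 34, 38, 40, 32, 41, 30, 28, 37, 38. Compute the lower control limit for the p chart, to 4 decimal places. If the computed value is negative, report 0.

0.0806

p̄ = Σdᵢ / (k·n) = 666 / (18 × 250) = 0.14800
LCL = p̄ − 3·√(p̄(1−p̄)/n) = 0.14800 − 3 × 0.02246 = 0.08062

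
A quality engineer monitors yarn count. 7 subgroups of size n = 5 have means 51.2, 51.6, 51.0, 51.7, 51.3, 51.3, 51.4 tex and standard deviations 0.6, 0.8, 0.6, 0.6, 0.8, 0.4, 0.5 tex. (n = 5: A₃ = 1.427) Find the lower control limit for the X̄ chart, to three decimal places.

50.481

X̄̄ = (51.2 + 51.6 + 51.0 + 51.7 + 51.3 + 51.3 + 51.4) / 7 = 51.3571
s̄ = (0.6 + 0.8 + 0.6 + 0.6 + 0.8 + 0.4 + 0.5) / 7 = 0.6143
LCL = X̄̄ − A₃·s̄ = 51.3571 − 1.427 × 0.6143 = 50.4806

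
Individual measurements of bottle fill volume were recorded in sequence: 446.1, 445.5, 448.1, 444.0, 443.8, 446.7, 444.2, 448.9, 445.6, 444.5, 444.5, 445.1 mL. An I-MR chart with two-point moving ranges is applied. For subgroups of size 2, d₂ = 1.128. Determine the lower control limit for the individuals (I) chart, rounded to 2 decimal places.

440.12

X̄ = (446.1 + 445.5 + 448.1 + 444.0 + 443.8 + 446.7 + 444.2 + 448.9 + 445.6 + 444.5 + 444.5 + 445.1) / 12 = 445.5833
Moving ranges: 0.6, 2.6, 4.1, 0.2, 2.9, 2.5, 4.7, 3.3, 1.1, 0.0, 0.6; M̄R̄ = 22.6000 / 11 = 2.0545
LCL = X̄ − 3·M̄R̄/d₂ = 445.5833 − 3 × 2.0545 / 1.128 = 440.1191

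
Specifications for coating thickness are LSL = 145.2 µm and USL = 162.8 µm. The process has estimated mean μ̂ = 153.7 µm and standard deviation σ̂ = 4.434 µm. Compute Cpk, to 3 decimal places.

Cpu = (USL − μ̂) / (3σ̂) = (162.8 − 153.7) / (3 × 4.434) = 0.6841; Cpl = (μ̂ − LSL) / (3σ̂) = (153.7 − 145.2) / (3 × 4.434) = 0.6390; Cpk = min(Cpu, Cpl) = 0.6390

0.639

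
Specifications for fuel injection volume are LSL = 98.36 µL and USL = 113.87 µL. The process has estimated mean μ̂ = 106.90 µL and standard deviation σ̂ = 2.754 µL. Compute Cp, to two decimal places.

0.94

Cp = (USL − LSL) / (6σ̂) = (113.87 − 98.36) / (6 × 2.754) = 15.5100 / 16.5240 = 0.9386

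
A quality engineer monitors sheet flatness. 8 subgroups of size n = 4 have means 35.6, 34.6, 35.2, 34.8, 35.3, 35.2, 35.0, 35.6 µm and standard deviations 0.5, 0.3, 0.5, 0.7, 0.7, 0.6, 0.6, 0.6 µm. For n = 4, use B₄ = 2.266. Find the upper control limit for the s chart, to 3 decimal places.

1.275

s̄ = (0.5 + 0.3 + 0.5 + 0.7 + 0.7 + 0.6 + 0.6 + 0.6) / 8 = 0.5625
UCL_s = B₄·s̄ = 2.266 × 0.5625 = 1.2746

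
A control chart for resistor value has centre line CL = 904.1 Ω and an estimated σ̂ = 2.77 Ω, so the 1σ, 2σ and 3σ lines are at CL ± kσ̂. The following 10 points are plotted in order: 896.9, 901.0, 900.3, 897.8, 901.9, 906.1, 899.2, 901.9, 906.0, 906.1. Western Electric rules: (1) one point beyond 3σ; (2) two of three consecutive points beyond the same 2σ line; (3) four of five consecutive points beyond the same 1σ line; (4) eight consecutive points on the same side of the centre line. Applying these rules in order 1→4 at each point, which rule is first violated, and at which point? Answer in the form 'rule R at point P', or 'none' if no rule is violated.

Zone of each point (C = within 1σ̂, B = 1σ̂–2σ̂, A = 2σ̂–3σ̂, * = beyond 3σ̂; sign = side of CL): 1:-A, 2:-B, 3:-B, 4:-A, 5:-C, 6:+C, 7:-B, 8:-C, 9:+C, 10:+C
Rule 3 (four of five consecutive points beyond the same 1σ limit) is satisfied at point 4.

rule 3 at point 4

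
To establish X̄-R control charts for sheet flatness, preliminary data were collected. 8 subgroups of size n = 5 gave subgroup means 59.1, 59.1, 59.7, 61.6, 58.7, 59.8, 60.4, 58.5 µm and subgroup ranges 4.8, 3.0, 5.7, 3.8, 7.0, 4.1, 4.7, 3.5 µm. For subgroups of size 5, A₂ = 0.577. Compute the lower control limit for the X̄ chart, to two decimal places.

56.97

X̄̄ = (59.1 + 59.1 + 59.7 + 61.6 + 58.7 + 59.8 + 60.4 + 58.5) / 8 = 476.9000 / 8 = 59.6125
R̄ = (4.8 + 3.0 + 5.7 + 3.8 + 7.0 + 4.1 + 4.7 + 3.5) / 8 = 36.6000 / 8 = 4.5750
LCL = X̄̄ − A₂·R̄ = 59.6125 − 0.577 × 4.5750 = 56.9727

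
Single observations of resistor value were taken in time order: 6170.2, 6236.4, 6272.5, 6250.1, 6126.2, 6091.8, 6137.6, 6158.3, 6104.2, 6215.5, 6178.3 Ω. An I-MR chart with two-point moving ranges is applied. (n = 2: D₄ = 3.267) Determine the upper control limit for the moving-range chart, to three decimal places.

180.371

Moving ranges: 66.2, 36.1, 22.4, 123.9, 34.4, 45.8, 20.7, 54.1, 111.3, 37.2; M̄R̄ = 552.1000 / 10 = 55.2100
UCL_MR = D₄·M̄R̄ = 3.267 × 55.2100 = 180.3711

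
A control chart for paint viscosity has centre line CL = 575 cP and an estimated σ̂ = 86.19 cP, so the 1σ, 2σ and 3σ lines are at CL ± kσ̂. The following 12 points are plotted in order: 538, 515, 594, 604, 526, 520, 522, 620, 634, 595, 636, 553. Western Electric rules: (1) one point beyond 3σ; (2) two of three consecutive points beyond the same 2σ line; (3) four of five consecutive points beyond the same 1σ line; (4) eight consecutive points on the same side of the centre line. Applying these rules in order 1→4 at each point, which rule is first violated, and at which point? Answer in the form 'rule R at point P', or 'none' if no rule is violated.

Zone of each point (C = within 1σ̂, B = 1σ̂–2σ̂, A = 2σ̂–3σ̂, * = beyond 3σ̂; sign = side of CL): 1:-C, 2:-C, 3:+C, 4:+C, 5:-C, 6:-C, 7:-C, 8:+C, 9:+C, 10:+C, 11:+C, 12:-C
No rule fires across all 12 points.

none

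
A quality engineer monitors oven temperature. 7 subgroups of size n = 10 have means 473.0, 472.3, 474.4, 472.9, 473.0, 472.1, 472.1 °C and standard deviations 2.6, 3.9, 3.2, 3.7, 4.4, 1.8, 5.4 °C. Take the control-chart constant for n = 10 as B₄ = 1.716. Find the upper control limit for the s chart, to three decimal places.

s̄ = (2.6 + 3.9 + 3.2 + 3.7 + 4.4 + 1.8 + 5.4) / 7 = 3.5714
UCL_s = B₄·s̄ = 1.716 × 3.5714 = 6.1286

6.129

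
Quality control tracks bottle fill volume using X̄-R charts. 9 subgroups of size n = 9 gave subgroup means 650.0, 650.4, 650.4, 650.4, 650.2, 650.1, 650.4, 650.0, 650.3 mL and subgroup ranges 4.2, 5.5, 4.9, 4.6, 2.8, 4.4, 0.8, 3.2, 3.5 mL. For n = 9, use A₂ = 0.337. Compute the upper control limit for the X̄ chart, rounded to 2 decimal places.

X̄̄ = (650.0 + 650.4 + 650.4 + 650.4 + 650.2 + 650.1 + 650.4 + 650.0 + 650.3) / 9 = 5852.2000 / 9 = 650.2444
R̄ = (4.2 + 5.5 + 4.9 + 4.6 + 2.8 + 4.4 + 0.8 + 3.2 + 3.5) / 9 = 33.9000 / 9 = 3.7667
UCL = X̄̄ + A₂·R̄ = 650.2444 + 0.337 × 3.7667 = 651.5138

651.51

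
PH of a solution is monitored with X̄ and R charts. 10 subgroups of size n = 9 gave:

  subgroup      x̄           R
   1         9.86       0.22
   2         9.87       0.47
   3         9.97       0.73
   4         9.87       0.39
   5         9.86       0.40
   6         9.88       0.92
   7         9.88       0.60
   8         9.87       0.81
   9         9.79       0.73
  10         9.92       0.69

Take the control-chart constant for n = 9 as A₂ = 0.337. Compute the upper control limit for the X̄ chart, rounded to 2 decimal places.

10.08

X̄̄ = (9.86 + 9.87 + 9.97 + 9.87 + 9.86 + 9.88 + 9.88 + 9.87 + 9.79 + 9.92) / 10 = 98.7700 / 10 = 9.8770
R̄ = (0.22 + 0.47 + 0.73 + 0.39 + 0.40 + 0.92 + 0.60 + 0.81 + 0.73 + 0.69) / 10 = 5.9600 / 10 = 0.5960
UCL = X̄̄ + A₂·R̄ = 9.8770 + 0.337 × 0.5960 = 10.0779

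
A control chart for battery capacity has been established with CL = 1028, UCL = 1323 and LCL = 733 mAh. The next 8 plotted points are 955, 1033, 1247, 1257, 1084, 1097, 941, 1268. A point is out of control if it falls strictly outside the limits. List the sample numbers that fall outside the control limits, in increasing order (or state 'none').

All 8 points lie within [733, 1323].

none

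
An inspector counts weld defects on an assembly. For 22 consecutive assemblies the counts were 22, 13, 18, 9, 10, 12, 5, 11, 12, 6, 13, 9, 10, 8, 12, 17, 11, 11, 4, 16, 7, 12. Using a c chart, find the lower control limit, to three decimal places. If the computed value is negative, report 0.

1.200

c̄ = (22 + 13 + 18 + 9 + 10 + 12 + 5 + 11 + 12 + 6 + 13 + 9 + 10 + 8 + 12 + 17 + 11 + 11 + 4 + 16 + 7 + 12) / 22 = 248 / 22 = 11.2727
LCL = c̄ − 3√c̄ = 11.2727 − 3 × 3.3575 = 1.2003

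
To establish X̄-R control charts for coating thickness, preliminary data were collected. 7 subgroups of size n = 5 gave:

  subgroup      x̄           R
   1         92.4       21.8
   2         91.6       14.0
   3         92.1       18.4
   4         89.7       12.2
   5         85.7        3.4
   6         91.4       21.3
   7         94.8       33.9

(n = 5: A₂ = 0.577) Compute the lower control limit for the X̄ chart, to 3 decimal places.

X̄̄ = (92.4 + 91.6 + 92.1 + 89.7 + 85.7 + 91.4 + 94.8) / 7 = 637.7000 / 7 = 91.1000
R̄ = (21.8 + 14.0 + 18.4 + 12.2 + 3.4 + 21.3 + 33.9) / 7 = 125.0000 / 7 = 17.8571
LCL = X̄̄ − A₂·R̄ = 91.1000 − 0.577 × 17.8571 = 80.7964

80.796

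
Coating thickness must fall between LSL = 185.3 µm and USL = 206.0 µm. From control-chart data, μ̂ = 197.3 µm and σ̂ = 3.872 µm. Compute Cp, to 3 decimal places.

0.891

Cp = (USL − LSL) / (6σ̂) = (206.0 − 185.3) / (6 × 3.872) = 20.7000 / 23.2320 = 0.8910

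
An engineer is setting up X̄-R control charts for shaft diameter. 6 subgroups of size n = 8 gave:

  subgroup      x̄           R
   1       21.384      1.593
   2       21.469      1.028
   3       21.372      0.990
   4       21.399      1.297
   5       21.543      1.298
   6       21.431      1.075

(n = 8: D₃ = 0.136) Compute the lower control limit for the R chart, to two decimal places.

R̄ = (1.593 + 1.028 + 0.990 + 1.297 + 1.298 + 1.075) / 6 = 7.2810 / 6 = 1.2135
LCL_R = D₃·R̄ = 0.136 × 1.2135 = 0.1650

0.17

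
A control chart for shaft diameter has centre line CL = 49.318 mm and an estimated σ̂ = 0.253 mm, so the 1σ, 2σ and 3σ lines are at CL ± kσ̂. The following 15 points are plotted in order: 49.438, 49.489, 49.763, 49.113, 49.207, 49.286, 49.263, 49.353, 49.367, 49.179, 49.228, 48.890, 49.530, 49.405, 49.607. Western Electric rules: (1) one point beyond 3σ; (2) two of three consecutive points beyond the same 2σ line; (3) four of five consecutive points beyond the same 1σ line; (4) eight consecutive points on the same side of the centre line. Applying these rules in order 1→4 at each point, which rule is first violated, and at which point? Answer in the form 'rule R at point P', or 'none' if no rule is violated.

Zone of each point (C = within 1σ̂, B = 1σ̂–2σ̂, A = 2σ̂–3σ̂, * = beyond 3σ̂; sign = side of CL): 1:+C, 2:+C, 3:+B, 4:-C, 5:-C, 6:-C, 7:-C, 8:+C, 9:+C, 10:-C, 11:-C, 12:-B, 13:+C, 14:+C, 15:+B
No rule fires across all 15 points.

none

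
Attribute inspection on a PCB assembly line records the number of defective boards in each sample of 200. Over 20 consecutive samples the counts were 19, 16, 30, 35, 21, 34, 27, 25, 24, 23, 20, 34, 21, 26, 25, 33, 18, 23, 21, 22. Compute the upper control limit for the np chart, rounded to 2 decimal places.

38.85

p̄ = Σdᵢ / (k·n) = 497 / (20 × 200) = 0.12425
UCL = np̄ + 3·√(np̄(1−p̄)) = 24.8500 + 3 × √(24.8500×0.87575) = 24.8500 + 3 × 4.6650 = 38.8451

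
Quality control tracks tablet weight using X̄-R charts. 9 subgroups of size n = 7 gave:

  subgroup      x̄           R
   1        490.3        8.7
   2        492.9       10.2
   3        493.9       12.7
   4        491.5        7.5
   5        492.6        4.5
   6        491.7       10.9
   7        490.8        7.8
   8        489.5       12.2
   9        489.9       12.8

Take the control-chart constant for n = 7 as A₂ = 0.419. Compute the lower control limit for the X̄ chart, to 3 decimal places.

X̄̄ = (490.3 + 492.9 + 493.9 + 491.5 + 492.6 + 491.7 + 490.8 + 489.5 + 489.9) / 9 = 4423.1000 / 9 = 491.4556
R̄ = (8.7 + 10.2 + 12.7 + 7.5 + 4.5 + 10.9 + 7.8 + 12.2 + 12.8) / 9 = 87.3000 / 9 = 9.7000
LCL = X̄̄ − A₂·R̄ = 491.4556 − 0.419 × 9.7000 = 487.3913

487.391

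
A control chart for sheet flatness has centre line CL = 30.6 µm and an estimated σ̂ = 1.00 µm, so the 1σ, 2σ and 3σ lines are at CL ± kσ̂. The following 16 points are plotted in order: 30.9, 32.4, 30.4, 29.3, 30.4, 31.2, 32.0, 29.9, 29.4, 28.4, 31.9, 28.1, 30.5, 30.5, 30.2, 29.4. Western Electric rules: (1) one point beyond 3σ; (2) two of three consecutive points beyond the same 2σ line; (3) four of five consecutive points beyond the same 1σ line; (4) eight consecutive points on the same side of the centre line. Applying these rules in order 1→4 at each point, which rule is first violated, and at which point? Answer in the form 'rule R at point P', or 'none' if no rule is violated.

Zone of each point (C = within 1σ̂, B = 1σ̂–2σ̂, A = 2σ̂–3σ̂, * = beyond 3σ̂; sign = side of CL): 1:+C, 2:+B, 3:-C, 4:-B, 5:-C, 6:+C, 7:+B, 8:-C, 9:-B, 10:-A, 11:+B, 12:-A, 13:-C, 14:-C, 15:-C, 16:-B
Rule 2 (two of three consecutive points beyond the same 2σ limit) is satisfied at point 12.

rule 2 at point 12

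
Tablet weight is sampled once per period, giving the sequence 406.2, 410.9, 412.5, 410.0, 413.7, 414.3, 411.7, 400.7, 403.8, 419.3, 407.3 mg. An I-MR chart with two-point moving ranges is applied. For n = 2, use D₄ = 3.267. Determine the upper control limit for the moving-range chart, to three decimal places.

18.720

Moving ranges: 4.7, 1.6, 2.5, 3.7, 0.6, 2.6, 11.0, 3.1, 15.5, 12.0; M̄R̄ = 57.3000 / 10 = 5.7300
UCL_MR = D₄·M̄R̄ = 3.267 × 5.7300 = 18.7199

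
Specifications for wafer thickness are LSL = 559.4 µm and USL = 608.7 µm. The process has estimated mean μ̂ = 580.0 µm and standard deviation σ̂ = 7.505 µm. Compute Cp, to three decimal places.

Cp = (USL − LSL) / (6σ̂) = (608.7 − 559.4) / (6 × 7.505) = 49.3000 / 45.0300 = 1.0948

1.095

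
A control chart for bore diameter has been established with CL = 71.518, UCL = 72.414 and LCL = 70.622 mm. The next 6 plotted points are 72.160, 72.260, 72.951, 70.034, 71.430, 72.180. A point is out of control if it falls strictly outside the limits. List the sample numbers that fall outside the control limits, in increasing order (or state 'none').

Compare each point to [70.622, 72.414]: sample 3 = 72.951 > UCL; sample 4 = 70.034 < LCL.

3, 4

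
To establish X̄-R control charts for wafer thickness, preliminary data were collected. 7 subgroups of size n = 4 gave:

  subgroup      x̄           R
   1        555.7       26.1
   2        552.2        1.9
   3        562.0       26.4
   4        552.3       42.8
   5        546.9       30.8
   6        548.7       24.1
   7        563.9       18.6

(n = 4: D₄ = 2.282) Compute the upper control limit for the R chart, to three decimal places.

R̄ = (26.1 + 1.9 + 26.4 + 42.8 + 30.8 + 24.1 + 18.6) / 7 = 170.7000 / 7 = 24.3857
UCL_R = D₄·R̄ = 2.282 × 24.3857 = 55.6482

55.648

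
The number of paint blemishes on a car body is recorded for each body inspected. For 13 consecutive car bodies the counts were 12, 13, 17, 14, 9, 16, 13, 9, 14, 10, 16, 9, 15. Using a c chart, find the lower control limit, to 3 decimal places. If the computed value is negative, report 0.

2.094

c̄ = (12 + 13 + 17 + 14 + 9 + 16 + 13 + 9 + 14 + 10 + 16 + 9 + 15) / 13 = 167 / 13 = 12.8462
LCL = c̄ − 3√c̄ = 12.8462 − 3 × 3.5842 = 2.0937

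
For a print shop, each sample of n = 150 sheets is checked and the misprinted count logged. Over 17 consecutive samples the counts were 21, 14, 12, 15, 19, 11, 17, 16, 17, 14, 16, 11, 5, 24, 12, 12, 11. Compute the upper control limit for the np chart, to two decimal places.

25.40

p̄ = Σdᵢ / (k·n) = 247 / (17 × 150) = 0.09686
UCL = np̄ + 3·√(np̄(1−p̄)) = 14.5294 + 3 × √(14.5294×0.90314) = 14.5294 + 3 × 3.6224 = 25.3967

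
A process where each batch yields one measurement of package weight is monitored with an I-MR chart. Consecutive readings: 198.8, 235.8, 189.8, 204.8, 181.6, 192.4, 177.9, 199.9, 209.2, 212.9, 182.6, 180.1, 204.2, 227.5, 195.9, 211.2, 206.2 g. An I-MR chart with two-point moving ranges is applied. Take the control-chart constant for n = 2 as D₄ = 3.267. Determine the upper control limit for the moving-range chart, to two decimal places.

Moving ranges: 37.0, 46.0, 15.0, 23.2, 10.8, 14.5, 22.0, 9.3, 3.7, 30.3, 2.5, 24.1, 23.3, 31.6, 15.3, 5.0; M̄R̄ = 313.6000 / 16 = 19.6000
UCL_MR = D₄·M̄R̄ = 3.267 × 19.6000 = 64.0332

64.03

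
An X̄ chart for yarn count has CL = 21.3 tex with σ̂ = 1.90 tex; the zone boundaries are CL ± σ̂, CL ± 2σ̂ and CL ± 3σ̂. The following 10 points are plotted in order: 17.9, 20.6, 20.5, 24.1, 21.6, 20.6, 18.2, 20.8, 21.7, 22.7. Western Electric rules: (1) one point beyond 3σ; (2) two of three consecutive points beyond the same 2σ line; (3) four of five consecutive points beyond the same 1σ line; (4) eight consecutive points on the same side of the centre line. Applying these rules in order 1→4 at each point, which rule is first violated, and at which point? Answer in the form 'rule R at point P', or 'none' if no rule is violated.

Zone of each point (C = within 1σ̂, B = 1σ̂–2σ̂, A = 2σ̂–3σ̂, * = beyond 3σ̂; sign = side of CL): 1:-B, 2:-C, 3:-C, 4:+B, 5:+C, 6:-C, 7:-B, 8:-C, 9:+C, 10:+C
No rule fires across all 10 points.

none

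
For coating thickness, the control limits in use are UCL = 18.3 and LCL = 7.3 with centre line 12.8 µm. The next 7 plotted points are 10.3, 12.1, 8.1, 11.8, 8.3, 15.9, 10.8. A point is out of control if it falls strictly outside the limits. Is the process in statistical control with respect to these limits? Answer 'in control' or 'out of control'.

All 7 points lie within [7.3, 18.3].

in control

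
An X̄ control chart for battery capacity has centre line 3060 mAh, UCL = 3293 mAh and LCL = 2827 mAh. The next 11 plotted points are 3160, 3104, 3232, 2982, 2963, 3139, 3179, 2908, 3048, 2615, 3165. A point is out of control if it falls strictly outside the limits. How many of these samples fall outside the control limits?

Compare each point to [2827, 3293]: sample 10 = 2615 < LCL.

1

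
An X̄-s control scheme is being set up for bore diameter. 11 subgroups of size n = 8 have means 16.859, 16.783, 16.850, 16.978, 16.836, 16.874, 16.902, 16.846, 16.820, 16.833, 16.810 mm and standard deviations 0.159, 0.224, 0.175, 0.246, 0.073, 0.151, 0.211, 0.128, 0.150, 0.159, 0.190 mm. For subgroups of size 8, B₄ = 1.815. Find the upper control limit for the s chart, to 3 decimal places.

s̄ = (0.159 + 0.224 + 0.175 + 0.246 + 0.073 + 0.151 + 0.211 + 0.128 + 0.150 + 0.159 + 0.190) / 11 = 0.1696
UCL_s = B₄·s̄ = 1.815 × 0.1696 = 0.3079

0.308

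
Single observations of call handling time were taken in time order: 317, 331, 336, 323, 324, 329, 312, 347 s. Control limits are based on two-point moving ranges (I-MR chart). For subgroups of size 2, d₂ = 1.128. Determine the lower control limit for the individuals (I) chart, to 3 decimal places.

293.180

X̄ = (317 + 331 + 336 + 323 + 324 + 329 + 312 + 347) / 8 = 327.3750
Moving ranges: 14, 5, 13, 1, 5, 17, 35; M̄R̄ = 90.0000 / 7 = 12.8571
LCL = X̄ − 3·M̄R̄/d₂ = 327.3750 − 3 × 12.8571 / 1.128 = 293.1805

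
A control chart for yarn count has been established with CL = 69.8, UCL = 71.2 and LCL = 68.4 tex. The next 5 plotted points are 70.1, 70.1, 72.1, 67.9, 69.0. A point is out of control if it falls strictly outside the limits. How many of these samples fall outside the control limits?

Compare each point to [68.4, 71.2]: sample 3 = 72.1 > UCL; sample 4 = 67.9 < LCL.

2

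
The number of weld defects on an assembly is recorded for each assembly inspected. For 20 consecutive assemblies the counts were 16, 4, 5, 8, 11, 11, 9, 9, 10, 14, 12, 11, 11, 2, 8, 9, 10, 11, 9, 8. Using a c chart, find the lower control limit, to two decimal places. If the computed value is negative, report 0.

c̄ = (16 + 4 + 5 + 8 + 11 + 11 + 9 + 9 + 10 + 14 + 12 + 11 + 11 + 2 + 8 + 9 + 10 + 11 + 9 + 8) / 20 = 188 / 20 = 9.4000
LCL = c̄ − 3√c̄ = 9.4000 − 3 × 3.0659 = 0.2022

0.20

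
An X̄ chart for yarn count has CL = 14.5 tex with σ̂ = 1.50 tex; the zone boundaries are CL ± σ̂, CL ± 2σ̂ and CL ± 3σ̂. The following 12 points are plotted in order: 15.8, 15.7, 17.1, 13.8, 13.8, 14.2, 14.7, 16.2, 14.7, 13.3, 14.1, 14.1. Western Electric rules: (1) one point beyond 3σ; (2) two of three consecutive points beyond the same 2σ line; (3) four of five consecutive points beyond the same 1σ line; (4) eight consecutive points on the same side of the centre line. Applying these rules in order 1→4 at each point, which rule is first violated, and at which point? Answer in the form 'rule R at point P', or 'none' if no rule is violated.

none

Zone of each point (C = within 1σ̂, B = 1σ̂–2σ̂, A = 2σ̂–3σ̂, * = beyond 3σ̂; sign = side of CL): 1:+C, 2:+C, 3:+B, 4:-C, 5:-C, 6:-C, 7:+C, 8:+B, 9:+C, 10:-C, 11:-C, 12:-C
No rule fires across all 12 points.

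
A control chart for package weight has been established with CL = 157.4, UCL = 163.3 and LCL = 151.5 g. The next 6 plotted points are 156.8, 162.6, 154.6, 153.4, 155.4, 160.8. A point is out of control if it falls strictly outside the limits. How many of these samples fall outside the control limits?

All 6 points lie within [151.5, 163.3].

0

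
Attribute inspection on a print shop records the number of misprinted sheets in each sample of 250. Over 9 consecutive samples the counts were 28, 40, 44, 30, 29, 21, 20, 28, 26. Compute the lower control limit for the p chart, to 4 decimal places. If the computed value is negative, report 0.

p̄ = Σdᵢ / (k·n) = 266 / (9 × 250) = 0.11822
LCL = p̄ − 3·√(p̄(1−p̄)/n) = 0.11822 − 3 × 0.02042 = 0.05696

0.0570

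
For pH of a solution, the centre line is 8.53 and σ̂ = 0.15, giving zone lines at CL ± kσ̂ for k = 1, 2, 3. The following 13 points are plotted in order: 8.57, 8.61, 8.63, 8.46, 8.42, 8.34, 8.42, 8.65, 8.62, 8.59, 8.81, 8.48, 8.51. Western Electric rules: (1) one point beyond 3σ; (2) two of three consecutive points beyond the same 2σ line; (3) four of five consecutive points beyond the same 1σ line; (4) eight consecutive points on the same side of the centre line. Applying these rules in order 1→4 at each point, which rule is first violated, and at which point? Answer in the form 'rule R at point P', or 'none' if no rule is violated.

Zone of each point (C = within 1σ̂, B = 1σ̂–2σ̂, A = 2σ̂–3σ̂, * = beyond 3σ̂; sign = side of CL): 1:+C, 2:+C, 3:+C, 4:-C, 5:-C, 6:-B, 7:-C, 8:+C, 9:+C, 10:+C, 11:+B, 12:-C, 13:-C
No rule fires across all 13 points.

none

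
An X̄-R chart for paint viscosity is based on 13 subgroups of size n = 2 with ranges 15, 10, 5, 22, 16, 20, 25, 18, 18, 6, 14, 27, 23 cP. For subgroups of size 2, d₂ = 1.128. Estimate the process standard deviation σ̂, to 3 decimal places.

R̄ = (15 + 10 + 5 + 22 + 16 + 20 + 25 + 18 + 18 + 6 + 14 + 27 + 23) / 13 = 16.8462
σ̂ = R̄ / d₂ = 16.8462 / 1.128 = 14.9345

14.935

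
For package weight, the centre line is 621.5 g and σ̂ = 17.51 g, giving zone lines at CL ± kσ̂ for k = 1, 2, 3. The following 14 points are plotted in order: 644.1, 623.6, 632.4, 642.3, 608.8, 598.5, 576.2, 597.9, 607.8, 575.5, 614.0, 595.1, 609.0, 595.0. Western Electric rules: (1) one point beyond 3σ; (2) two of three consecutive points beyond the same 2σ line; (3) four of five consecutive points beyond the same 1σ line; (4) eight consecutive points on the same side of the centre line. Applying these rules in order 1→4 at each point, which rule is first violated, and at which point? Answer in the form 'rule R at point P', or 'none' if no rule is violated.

Zone of each point (C = within 1σ̂, B = 1σ̂–2σ̂, A = 2σ̂–3σ̂, * = beyond 3σ̂; sign = side of CL): 1:+B, 2:+C, 3:+C, 4:+B, 5:-C, 6:-B, 7:-A, 8:-B, 9:-C, 10:-A, 11:-C, 12:-B, 13:-C, 14:-B
Rule 3 (four of five consecutive points beyond the same 1σ limit) is satisfied at point 10.

rule 3 at point 10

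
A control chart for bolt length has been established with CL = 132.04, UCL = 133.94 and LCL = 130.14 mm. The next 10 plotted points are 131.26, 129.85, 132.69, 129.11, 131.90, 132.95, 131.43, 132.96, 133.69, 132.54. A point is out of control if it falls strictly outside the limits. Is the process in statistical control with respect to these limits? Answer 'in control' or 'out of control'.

out of control

Compare each point to [130.14, 133.94]: sample 2 = 129.85 < LCL; sample 4 = 129.11 < LCL.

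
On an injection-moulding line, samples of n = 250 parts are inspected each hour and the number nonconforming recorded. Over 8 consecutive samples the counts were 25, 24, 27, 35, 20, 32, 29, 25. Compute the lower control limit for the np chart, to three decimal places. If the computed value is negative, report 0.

p̄ = Σdᵢ / (k·n) = 217 / (8 × 250) = 0.10850
LCL = np̄ − 3·√(np̄(1−p̄)) = 27.1250 − 3 × 4.9175 = 12.3725

12.372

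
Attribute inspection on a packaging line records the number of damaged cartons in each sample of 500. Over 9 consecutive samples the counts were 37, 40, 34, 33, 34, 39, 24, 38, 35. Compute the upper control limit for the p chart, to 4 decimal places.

p̄ = Σdᵢ / (k·n) = 314 / (9 × 500) = 0.06978
UCL = p̄ + 3·√(p̄(1−p̄)/n) = 0.06978 + 3 × √(0.06978×0.93022/500) = 0.06978 + 3 × 0.01139 = 0.10396

0.1040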